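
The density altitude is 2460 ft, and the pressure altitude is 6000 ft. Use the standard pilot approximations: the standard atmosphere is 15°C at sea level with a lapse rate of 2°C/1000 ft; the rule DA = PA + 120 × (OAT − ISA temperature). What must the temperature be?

-26.5°C

Density altitude − pressure altitude = 2460 − 6000 = -3540 ft.
At 120 ft/°C that is an ISA deviation of -3540/120 = -29.5°C.
ISA temperature at 6000 ft = 15 − 2 × (6000/1000) = 3°C.
OAT = ISA + deviation = 3 + (-29.5) = -26.5°C.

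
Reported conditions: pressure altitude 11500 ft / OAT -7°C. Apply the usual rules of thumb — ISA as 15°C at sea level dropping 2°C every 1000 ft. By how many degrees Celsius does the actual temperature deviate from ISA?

ISA temperature at 11500 ft = 15 − 2 × (11500/1000) = -8°C.
Deviation = OAT − ISA = -7 − (-8) = +1°C.

ISA+1°C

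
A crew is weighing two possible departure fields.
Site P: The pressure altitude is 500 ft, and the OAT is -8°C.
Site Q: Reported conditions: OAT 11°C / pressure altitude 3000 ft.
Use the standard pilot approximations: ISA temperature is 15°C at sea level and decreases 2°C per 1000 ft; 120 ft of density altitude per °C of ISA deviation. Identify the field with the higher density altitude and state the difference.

Site Q by 5380 ft

Site P: ISA temp = 14°C, deviation -22°C, DA = 500 + 120 × (-22) = -2140 ft.
Site Q: ISA temp = 9°C, deviation +2°C, DA = 3000 + 120 × 2 = 3240 ft.
Site Q is higher by 3240 − (-2140) = 5380 ft.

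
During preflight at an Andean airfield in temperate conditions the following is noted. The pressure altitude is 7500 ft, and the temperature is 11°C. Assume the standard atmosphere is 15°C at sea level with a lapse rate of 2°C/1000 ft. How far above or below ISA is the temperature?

ISA temperature at 7500 ft = 15 − 2 × (7500/1000) = 0°C.
Deviation = OAT − ISA = 11 − 0 = +11°C.

ISA+11°C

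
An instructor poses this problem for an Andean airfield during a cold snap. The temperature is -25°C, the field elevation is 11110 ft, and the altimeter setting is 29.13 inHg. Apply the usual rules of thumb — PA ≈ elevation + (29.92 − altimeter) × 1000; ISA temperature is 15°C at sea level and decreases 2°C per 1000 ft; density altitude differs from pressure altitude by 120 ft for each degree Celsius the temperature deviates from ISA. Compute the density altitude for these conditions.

Pressure altitude = 11110 + (29.92 − 29.13) × 1000 = 11110 + (+790) = 11900 ft.
ISA temperature at 11900 ft = 15 − 2 × (11900/1000) = -8.8°C.
ISA deviation = -25 − (-8.8) = -16.2°C.
Density altitude = 11900 + 120 × (-16.2) = 9956 ft.

9956 ft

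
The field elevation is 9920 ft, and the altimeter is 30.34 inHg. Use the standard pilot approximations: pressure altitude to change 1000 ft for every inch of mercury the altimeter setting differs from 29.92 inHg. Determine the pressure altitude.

Pressure correction = (29.92 − 30.34) × 1000 = -420 ft.
Pressure altitude = 9920 + (-420) = 9500 ft.

9500 ft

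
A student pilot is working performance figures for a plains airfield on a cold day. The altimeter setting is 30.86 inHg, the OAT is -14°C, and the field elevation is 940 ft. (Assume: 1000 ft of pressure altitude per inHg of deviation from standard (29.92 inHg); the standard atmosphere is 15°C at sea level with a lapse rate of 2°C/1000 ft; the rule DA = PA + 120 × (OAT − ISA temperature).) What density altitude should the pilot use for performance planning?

Pressure altitude = 940 + (29.92 − 30.86) × 1000 = 940 + (-940) = 0 ft.
ISA temperature at 0 ft = 15 − 2 × (0/1000) = 15°C.
ISA deviation = -14 − 15 = -29°C.
Density altitude = 0 + 120 × (-29) = -3480 ft.

-3480 ft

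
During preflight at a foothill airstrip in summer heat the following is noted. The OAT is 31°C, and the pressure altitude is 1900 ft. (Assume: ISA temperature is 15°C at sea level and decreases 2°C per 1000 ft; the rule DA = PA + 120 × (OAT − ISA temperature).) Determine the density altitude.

ISA temperature at 1900 ft = 15 − 2 × (1900/1000) = 11.2°C.
ISA deviation = 31 − 11.2 = +19.8°C.
Density altitude = 1900 + 120 × (19.8) = 1900 + (+2376) = 4276 ft.

4276 ft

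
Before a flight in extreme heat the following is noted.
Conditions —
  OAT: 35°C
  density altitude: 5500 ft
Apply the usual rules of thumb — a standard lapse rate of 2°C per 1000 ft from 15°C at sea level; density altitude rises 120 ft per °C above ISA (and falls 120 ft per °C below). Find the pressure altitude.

2500 ft

DA = PA + 120 × (OAT − (15 − 2·PA/1000)) = PA + 120·OAT − 1800 + 0.24·PA = 1.24·PA + 120·OAT − 1800.
So 1.24·PA = 5500 − 120 × 35 + 1800 = 3100.
PA = 3100 / 1.24 = 2500 ft.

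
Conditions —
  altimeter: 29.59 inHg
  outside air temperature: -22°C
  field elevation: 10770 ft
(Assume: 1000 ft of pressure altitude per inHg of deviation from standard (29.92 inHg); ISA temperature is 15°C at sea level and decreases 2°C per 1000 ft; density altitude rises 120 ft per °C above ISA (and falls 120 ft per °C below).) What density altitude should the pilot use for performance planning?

9324 ft

Pressure altitude = 10770 + (29.92 − 29.59) × 1000 = 10770 + (+330) = 11100 ft.
ISA temperature at 11100 ft = 15 − 2 × (11100/1000) = -7.2°C.
ISA deviation = -22 − (-7.2) = -14.8°C.
Density altitude = 11100 + 120 × (-14.8) = 9324 ft.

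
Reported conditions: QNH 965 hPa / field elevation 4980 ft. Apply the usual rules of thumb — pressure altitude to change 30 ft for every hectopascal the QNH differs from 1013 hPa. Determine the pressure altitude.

Pressure correction = (1013 − 965) × 30 = +1440 ft.
Pressure altitude = 4980 + (+1440) = 6420 ft.

6420 ft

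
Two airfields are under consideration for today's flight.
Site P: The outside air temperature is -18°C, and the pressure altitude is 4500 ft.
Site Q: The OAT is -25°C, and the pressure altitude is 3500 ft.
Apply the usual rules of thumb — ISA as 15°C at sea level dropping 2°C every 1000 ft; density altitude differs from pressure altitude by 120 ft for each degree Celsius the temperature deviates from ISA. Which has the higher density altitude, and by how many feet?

Site P by 2080 ft

Site P: ISA temp = 6°C, deviation -24°C, DA = 4500 + 120 × (-24) = 1620 ft.
Site Q: ISA temp = 8°C, deviation -33°C, DA = 3500 + 120 × (-33) = -460 ft.
Site P is higher by 1620 − (-460) = 2080 ft.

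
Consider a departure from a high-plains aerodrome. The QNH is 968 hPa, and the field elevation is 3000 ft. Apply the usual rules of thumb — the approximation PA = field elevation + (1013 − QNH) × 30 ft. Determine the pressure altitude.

4350 ft

Pressure correction = (1013 − 968) × 30 = +1350 ft.
Pressure altitude = 3000 + (+1350) = 4350 ft.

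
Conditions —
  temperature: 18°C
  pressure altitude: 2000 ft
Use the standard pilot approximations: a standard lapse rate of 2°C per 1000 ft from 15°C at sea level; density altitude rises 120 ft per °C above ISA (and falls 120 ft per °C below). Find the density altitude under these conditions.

2840 ft

ISA temperature at 2000 ft = 15 − 2 × (2000/1000) = 11°C.
ISA deviation = 18 − 11 = +7°C.
Density altitude = 2000 + 120 × (7) = 2000 + (+840) = 2840 ft.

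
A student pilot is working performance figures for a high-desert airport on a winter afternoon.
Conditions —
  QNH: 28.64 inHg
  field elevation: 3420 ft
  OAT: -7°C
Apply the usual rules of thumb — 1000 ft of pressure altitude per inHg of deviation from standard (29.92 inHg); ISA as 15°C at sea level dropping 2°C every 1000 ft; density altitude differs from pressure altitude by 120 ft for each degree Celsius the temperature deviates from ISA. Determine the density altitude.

Pressure altitude = 3420 + (29.92 − 28.64) × 1000 = 3420 + (+1280) = 4700 ft.
ISA temperature at 4700 ft = 15 − 2 × (4700/1000) = 5.6°C.
ISA deviation = -7 − 5.6 = -12.6°C.
Density altitude = 4700 + 120 × (-12.6) = 3188 ft.

3188 ft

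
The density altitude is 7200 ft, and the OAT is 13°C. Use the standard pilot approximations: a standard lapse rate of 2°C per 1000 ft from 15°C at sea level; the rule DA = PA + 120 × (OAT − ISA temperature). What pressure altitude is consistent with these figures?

DA = PA + 120 × (OAT − (15 − 2·PA/1000)) = PA + 120·OAT − 1800 + 0.24·PA = 1.24·PA + 120·OAT − 1800.
So 1.24·PA = 7200 − 120 × 13 + 1800 = 7440.
PA = 7440 / 1.24 = 6000 ft.

6000 ft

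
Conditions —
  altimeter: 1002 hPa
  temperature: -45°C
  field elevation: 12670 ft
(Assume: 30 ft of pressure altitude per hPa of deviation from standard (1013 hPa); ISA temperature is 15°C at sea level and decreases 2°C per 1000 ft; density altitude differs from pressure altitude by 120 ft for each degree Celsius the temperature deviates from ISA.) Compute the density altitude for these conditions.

Pressure altitude = 12670 + (1013 − 1002) × 30 = 12670 + (+330) = 13000 ft.
ISA temperature at 13000 ft = 15 − 2 × (13000/1000) = -11°C.
ISA deviation = -45 − (-11) = -34°C.
Density altitude = 13000 + 120 × (-34) = 8920 ft.

8920 ft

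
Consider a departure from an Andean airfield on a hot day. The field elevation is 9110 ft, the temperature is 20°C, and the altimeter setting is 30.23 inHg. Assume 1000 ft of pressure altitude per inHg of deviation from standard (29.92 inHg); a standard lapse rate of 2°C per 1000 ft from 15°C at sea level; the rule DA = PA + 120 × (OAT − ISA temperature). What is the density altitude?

11512 ft

Pressure altitude = 9110 + (29.92 − 30.23) × 1000 = 9110 + (-310) = 8800 ft.
ISA temperature at 8800 ft = 15 − 2 × (8800/1000) = -2.6°C.
ISA deviation = 20 − (-2.6) = +22.6°C.
Density altitude = 8800 + 120 × (22.6) = 11512 ft.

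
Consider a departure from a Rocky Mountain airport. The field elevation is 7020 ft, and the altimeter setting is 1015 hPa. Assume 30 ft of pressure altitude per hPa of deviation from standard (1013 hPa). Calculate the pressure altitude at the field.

Pressure correction = (1013 − 1015) × 30 = -60 ft.
Pressure altitude = 7020 + (-60) = 6960 ft.

6960 ft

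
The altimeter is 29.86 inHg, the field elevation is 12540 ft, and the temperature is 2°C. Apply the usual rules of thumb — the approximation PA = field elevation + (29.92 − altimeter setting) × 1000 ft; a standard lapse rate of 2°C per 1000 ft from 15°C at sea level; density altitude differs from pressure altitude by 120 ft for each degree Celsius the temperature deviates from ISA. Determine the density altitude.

Pressure altitude = 12540 + (29.92 − 29.86) × 1000 = 12540 + (+60) = 12600 ft.
ISA temperature at 12600 ft = 15 − 2 × (12600/1000) = -10.2°C.
ISA deviation = 2 − (-10.2) = +12.2°C.
Density altitude = 12600 + 120 × (12.2) = 14064 ft.

14064 ft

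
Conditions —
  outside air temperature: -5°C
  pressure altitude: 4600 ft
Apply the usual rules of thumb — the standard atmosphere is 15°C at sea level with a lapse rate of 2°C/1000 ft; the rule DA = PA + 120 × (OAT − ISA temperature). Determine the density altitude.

ISA temperature at 4600 ft = 15 − 2 × (4600/1000) = 5.8°C.
ISA deviation = -5 − 5.8 = -10.8°C.
Density altitude = 4600 + 120 × (-10.8) = 4600 + (-1296) = 3304 ft.

3304 ft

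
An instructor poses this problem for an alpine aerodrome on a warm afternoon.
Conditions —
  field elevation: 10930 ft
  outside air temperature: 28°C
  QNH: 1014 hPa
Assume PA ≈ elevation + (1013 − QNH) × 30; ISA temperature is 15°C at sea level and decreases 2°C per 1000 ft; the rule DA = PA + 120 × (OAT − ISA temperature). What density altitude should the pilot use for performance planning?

Pressure altitude = 10930 + (1013 − 1014) × 30 = 10930 + (-30) = 10900 ft.
ISA temperature at 10900 ft = 15 − 2 × (10900/1000) = -6.8°C.
ISA deviation = 28 − (-6.8) = +34.8°C.
Density altitude = 10900 + 120 × (34.8) = 15076 ft.

15076 ft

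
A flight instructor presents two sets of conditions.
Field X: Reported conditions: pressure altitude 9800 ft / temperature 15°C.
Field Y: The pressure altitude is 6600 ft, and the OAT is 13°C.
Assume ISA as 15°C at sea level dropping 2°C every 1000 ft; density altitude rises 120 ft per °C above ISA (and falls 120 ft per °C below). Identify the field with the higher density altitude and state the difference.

Field X: ISA temp = -4.6°C, deviation +19.6°C, DA = 9800 + 120 × 19.6 = 12152 ft.
Field Y: ISA temp = 1.8°C, deviation +11.2°C, DA = 6600 + 120 × 11.2 = 7944 ft.
Field X is higher by 12152 − 7944 = 4208 ft.

Field X by 4208 ft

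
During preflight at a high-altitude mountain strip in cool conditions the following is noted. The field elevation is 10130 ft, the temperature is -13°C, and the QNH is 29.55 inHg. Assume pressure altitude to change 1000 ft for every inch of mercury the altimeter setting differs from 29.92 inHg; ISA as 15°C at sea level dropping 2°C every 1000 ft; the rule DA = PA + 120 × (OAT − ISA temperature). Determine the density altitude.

9660 ft

Pressure altitude = 10130 + (29.92 − 29.55) × 1000 = 10130 + (+370) = 10500 ft.
ISA temperature at 10500 ft = 15 − 2 × (10500/1000) = -6°C.
ISA deviation = -13 − (-6) = -7°C.
Density altitude = 10500 + 120 × (-7) = 9660 ft.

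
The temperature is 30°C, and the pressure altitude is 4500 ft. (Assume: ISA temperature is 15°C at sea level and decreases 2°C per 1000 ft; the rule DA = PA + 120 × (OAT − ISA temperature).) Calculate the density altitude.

7380 ft

ISA temperature at 4500 ft = 15 − 2 × (4500/1000) = 6°C.
ISA deviation = 30 − 6 = +24°C.
Density altitude = 4500 + 120 × (24) = 4500 + (+2880) = 7380 ft.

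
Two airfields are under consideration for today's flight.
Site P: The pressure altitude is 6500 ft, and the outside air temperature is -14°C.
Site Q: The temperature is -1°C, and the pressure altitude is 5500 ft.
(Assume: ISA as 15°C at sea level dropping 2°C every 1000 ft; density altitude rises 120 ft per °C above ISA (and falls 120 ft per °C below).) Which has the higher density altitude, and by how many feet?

Site Q by 320 ft

Site P: ISA temp = 2°C, deviation -16°C, DA = 6500 + 120 × (-16) = 4580 ft.
Site Q: ISA temp = 4°C, deviation -5°C, DA = 5500 + 120 × (-5) = 4900 ft.
Site Q is higher by 4900 − 4580 = 320 ft.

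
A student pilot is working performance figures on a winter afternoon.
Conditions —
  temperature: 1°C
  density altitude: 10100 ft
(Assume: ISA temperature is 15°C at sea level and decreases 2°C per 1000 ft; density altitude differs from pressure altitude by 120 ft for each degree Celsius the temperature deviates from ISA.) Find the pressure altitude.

DA = PA + 120 × (OAT − (15 − 2·PA/1000)) = PA + 120·OAT − 1800 + 0.24·PA = 1.24·PA + 120·OAT − 1800.
So 1.24·PA = 10100 − 120 × 1 + 1800 = 11780.
PA = 11780 / 1.24 = 9500 ft.

9500 ft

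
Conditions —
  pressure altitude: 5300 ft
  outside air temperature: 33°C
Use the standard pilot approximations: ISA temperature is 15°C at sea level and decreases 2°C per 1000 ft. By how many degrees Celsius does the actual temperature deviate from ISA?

ISA+28.6°C

ISA temperature at 5300 ft = 15 − 2 × (5300/1000) = 4.4°C.
Deviation = OAT − ISA = 33 − 4.4 = +28.6°C.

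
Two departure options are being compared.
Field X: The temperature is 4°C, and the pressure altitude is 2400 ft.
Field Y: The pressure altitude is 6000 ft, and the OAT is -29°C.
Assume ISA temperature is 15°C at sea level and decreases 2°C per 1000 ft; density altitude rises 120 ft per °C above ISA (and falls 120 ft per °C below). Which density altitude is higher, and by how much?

Field Y by 504 ft

Field X: ISA temp = 10.2°C, deviation -6.2°C, DA = 2400 + 120 × (-6.2) = 1656 ft.
Field Y: ISA temp = 3°C, deviation -32°C, DA = 6000 + 120 × (-32) = 2160 ft.
Field Y is higher by 2160 − 1656 = 504 ft.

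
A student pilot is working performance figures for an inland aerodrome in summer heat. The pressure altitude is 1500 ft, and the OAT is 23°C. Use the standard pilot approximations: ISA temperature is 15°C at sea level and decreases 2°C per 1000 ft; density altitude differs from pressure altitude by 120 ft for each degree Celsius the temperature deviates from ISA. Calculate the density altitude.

2820 ft

ISA temperature at 1500 ft = 15 − 2 × (1500/1000) = 12°C.
ISA deviation = 23 − 12 = +11°C.
Density altitude = 1500 + 120 × (11) = 1500 + (+1320) = 2820 ft.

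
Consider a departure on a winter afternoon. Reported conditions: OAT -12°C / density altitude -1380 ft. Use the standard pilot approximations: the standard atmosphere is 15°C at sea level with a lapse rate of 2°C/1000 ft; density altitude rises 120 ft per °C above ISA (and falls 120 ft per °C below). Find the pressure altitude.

1500 ft

DA = PA + 120 × (OAT − (15 − 2·PA/1000)) = PA + 120·OAT − 1800 + 0.24·PA = 1.24·PA + 120·OAT − 1800.
So 1.24·PA = -1380 − 120 × (-12) + 1800 = 1860.
PA = 1860 / 1.24 = 1500 ft.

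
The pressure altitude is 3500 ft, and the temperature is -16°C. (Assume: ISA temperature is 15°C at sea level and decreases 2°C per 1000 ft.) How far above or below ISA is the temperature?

ISA-24°C

ISA temperature at 3500 ft = 15 − 2 × (3500/1000) = 8°C.
Deviation = OAT − ISA = -16 − 8 = -24°C.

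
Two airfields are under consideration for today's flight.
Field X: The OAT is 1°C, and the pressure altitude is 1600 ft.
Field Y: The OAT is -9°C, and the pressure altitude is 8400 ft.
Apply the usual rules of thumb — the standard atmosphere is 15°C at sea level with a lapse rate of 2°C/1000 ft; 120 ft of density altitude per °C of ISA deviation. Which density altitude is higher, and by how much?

Field X: ISA temp = 11.8°C, deviation -10.8°C, DA = 1600 + 120 × (-10.8) = 304 ft.
Field Y: ISA temp = -1.8°C, deviation -7.2°C, DA = 8400 + 120 × (-7.2) = 7536 ft.
Field Y is higher by 7536 − 304 = 7232 ft.

Field Y by 7232 ft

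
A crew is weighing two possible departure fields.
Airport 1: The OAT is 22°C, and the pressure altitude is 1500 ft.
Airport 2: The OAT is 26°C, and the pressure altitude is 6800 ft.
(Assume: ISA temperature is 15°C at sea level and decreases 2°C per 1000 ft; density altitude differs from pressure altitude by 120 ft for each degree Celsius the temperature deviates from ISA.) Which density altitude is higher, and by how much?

Airport 2 by 7052 ft

Airport 1: ISA temp = 12°C, deviation +10°C, DA = 1500 + 120 × 10 = 2700 ft.
Airport 2: ISA temp = 1.4°C, deviation +24.6°C, DA = 6800 + 120 × 24.6 = 9752 ft.
Airport 2 is higher by 9752 − 2700 = 7052 ft.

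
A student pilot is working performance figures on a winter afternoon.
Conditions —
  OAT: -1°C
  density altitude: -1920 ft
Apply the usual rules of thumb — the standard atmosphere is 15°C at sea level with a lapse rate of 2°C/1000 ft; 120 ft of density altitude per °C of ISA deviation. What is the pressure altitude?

DA = PA + 120 × (OAT − (15 − 2·PA/1000)) = PA + 120·OAT − 1800 + 0.24·PA = 1.24·PA + 120·OAT − 1800.
So 1.24·PA = -1920 − 120 × (-1) + 1800 = 0.
PA = 0 / 1.24 = 0 ft.

0 ft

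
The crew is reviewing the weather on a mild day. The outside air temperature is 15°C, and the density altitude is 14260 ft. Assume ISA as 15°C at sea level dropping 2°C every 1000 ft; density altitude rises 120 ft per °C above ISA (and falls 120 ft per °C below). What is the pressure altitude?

DA = PA + 120 × (OAT − (15 − 2·PA/1000)) = PA + 120·OAT − 1800 + 0.24·PA = 1.24·PA + 120·OAT − 1800.
So 1.24·PA = 14260 − 120 × 15 + 1800 = 14260.
PA = 14260 / 1.24 = 11500 ft.

11500 ft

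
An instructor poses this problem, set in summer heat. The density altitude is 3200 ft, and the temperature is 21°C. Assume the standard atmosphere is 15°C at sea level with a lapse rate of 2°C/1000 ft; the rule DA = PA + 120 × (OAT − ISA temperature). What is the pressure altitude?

2000 ft

DA = PA + 120 × (OAT − (15 − 2·PA/1000)) = PA + 120·OAT − 1800 + 0.24·PA = 1.24·PA + 120·OAT − 1800.
So 1.24·PA = 3200 − 120 × 21 + 1800 = 2480.
PA = 2480 / 1.24 = 2000 ft.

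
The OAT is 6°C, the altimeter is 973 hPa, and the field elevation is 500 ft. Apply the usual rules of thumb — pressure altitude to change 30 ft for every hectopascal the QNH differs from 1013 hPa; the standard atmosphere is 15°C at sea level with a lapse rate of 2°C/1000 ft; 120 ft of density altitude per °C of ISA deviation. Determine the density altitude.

Pressure altitude = 500 + (1013 − 973) × 30 = 500 + (+1200) = 1700 ft.
ISA temperature at 1700 ft = 15 − 2 × (1700/1000) = 11.6°C.
ISA deviation = 6 − 11.6 = -5.6°C.
Density altitude = 1700 + 120 × (-5.6) = 1028 ft.

1028 ft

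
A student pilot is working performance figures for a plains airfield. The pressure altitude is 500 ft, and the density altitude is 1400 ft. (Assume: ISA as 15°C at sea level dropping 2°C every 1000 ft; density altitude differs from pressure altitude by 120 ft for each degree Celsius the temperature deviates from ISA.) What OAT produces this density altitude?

Density altitude − pressure altitude = 1400 − 500 = +900 ft.
At 120 ft/°C that is an ISA deviation of 900/120 = +7.5°C.
ISA temperature at 500 ft = 15 − 2 × (500/1000) = 14°C.
OAT = ISA + deviation = 14 + (+7.5) = 21.5°C.

21.5°C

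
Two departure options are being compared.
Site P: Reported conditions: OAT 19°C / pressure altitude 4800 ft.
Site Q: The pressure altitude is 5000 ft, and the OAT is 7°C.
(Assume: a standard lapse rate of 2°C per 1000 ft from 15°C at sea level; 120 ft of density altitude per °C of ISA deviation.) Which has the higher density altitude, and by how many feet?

Site P: ISA temp = 5.4°C, deviation +13.6°C, DA = 4800 + 120 × 13.6 = 6432 ft.
Site Q: ISA temp = 5°C, deviation +2°C, DA = 5000 + 120 × 2 = 5240 ft.
Site P is higher by 6432 − 5240 = 1192 ft.

Site P by 1192 ft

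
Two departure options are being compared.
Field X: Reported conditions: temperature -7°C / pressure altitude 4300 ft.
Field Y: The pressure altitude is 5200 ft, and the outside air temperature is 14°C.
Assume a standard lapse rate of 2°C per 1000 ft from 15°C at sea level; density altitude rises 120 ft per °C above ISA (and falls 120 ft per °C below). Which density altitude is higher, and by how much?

Field Y by 3636 ft

Field X: ISA temp = 6.4°C, deviation -13.4°C, DA = 4300 + 120 × (-13.4) = 2692 ft.
Field Y: ISA temp = 4.6°C, deviation +9.4°C, DA = 5200 + 120 × 9.4 = 6328 ft.
Field Y is higher by 6328 − 2692 = 3636 ft.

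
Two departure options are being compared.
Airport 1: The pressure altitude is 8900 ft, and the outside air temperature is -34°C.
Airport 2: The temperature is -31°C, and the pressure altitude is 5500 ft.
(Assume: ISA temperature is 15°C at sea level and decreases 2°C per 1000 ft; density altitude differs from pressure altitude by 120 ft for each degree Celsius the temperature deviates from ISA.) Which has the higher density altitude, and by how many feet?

Airport 1: ISA temp = -2.8°C, deviation -31.2°C, DA = 8900 + 120 × (-31.2) = 5156 ft.
Airport 2: ISA temp = 4°C, deviation -35°C, DA = 5500 + 120 × (-35) = 1300 ft.
Airport 1 is higher by 5156 − 1300 = 3856 ft.

Airport 1 by 3856 ft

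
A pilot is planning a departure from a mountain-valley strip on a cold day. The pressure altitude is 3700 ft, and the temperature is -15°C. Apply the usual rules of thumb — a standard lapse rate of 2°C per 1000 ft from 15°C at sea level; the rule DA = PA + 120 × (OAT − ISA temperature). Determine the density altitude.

ISA temperature at 3700 ft = 15 − 2 × (3700/1000) = 7.6°C.
ISA deviation = -15 − 7.6 = -22.6°C.
Density altitude = 3700 + 120 × (-22.6) = 3700 + (-2712) = 988 ft.

988 ft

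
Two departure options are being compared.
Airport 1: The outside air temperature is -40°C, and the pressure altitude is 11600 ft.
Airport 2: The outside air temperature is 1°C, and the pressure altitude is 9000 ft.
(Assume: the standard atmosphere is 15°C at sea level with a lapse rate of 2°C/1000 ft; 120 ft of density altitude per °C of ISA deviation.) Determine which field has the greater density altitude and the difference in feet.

Airport 1: ISA temp = -8.2°C, deviation -31.8°C, DA = 11600 + 120 × (-31.8) = 7784 ft.
Airport 2: ISA temp = -3°C, deviation +4°C, DA = 9000 + 120 × 4 = 9480 ft.
Airport 2 is higher by 9480 − 7784 = 1696 ft.

Airport 2 by 1696 ft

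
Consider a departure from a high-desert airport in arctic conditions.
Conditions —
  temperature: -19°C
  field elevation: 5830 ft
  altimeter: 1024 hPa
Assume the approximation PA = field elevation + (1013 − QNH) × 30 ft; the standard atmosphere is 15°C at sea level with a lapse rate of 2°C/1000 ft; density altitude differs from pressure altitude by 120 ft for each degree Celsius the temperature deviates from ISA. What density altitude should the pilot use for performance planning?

Pressure altitude = 5830 + (1013 − 1024) × 30 = 5830 + (-330) = 5500 ft.
ISA temperature at 5500 ft = 15 − 2 × (5500/1000) = 4°C.
ISA deviation = -19 − 4 = -23°C.
Density altitude = 5500 + 120 × (-23) = 2740 ft.

2740 ft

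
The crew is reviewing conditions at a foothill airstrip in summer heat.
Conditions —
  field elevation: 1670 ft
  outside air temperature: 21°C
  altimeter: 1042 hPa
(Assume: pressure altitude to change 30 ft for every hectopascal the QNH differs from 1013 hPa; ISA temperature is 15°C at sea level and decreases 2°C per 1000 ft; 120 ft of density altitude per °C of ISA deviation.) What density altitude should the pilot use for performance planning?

Pressure altitude = 1670 + (1013 − 1042) × 30 = 1670 + (-870) = 800 ft.
ISA temperature at 800 ft = 15 − 2 × (800/1000) = 13.4°C.
ISA deviation = 21 − 13.4 = +7.6°C.
Density altitude = 800 + 120 × (7.6) = 1712 ft.

1712 ft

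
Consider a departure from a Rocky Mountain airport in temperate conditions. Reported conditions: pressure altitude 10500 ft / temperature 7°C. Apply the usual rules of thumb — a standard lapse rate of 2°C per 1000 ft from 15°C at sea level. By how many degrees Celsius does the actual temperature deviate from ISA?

ISA+13°C

ISA temperature at 10500 ft = 15 − 2 × (10500/1000) = -6°C.
Deviation = OAT − ISA = 7 − (-6) = +13°C.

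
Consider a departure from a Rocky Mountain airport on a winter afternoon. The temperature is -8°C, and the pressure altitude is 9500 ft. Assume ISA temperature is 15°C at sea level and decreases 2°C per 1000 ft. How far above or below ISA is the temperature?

ISA-4°C

ISA temperature at 9500 ft = 15 − 2 × (9500/1000) = -4°C.
Deviation = OAT − ISA = -8 − (-4) = -4°C.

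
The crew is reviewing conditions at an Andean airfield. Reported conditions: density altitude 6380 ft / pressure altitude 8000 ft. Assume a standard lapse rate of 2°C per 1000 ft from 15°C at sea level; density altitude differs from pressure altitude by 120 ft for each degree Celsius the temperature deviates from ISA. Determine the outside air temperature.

-14.5°C

Density altitude − pressure altitude = 6380 − 8000 = -1620 ft.
At 120 ft/°C that is an ISA deviation of -1620/120 = -13.5°C.
ISA temperature at 8000 ft = 15 − 2 × (8000/1000) = -1°C.
OAT = ISA + deviation = -1 + (-13.5) = -14.5°C.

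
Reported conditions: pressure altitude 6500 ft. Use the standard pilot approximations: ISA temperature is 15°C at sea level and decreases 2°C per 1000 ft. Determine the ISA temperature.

2°C

ISA temperature = 15 − 2 × (6500/1000) = 15 − 13 = 2°C.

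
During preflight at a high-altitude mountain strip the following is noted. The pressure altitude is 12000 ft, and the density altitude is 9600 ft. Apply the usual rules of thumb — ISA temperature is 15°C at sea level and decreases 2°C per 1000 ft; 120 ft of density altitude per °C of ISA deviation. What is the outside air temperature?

Density altitude − pressure altitude = 9600 − 12000 = -2400 ft.
At 120 ft/°C that is an ISA deviation of -2400/120 = -20°C.
ISA temperature at 12000 ft = 15 − 2 × (12000/1000) = -9°C.
OAT = ISA + deviation = -9 + (-20) = -29°C.

-29°C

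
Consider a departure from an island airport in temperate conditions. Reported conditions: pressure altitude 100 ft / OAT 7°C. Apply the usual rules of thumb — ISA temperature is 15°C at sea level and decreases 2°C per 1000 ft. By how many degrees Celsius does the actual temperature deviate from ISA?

ISA temperature at 100 ft = 15 − 2 × (100/1000) = 14.8°C.
Deviation = OAT − ISA = 7 − 14.8 = -7.8°C.

ISA-7.8°C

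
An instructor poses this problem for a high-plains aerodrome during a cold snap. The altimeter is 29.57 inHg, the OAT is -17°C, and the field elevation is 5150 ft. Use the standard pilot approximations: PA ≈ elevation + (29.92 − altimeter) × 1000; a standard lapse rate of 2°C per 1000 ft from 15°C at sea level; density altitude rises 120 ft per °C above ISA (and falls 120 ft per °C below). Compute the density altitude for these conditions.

Pressure altitude = 5150 + (29.92 − 29.57) × 1000 = 5150 + (+350) = 5500 ft.
ISA temperature at 5500 ft = 15 − 2 × (5500/1000) = 4°C.
ISA deviation = -17 − 4 = -21°C.
Density altitude = 5500 + 120 × (-21) = 2980 ft.

2980 ft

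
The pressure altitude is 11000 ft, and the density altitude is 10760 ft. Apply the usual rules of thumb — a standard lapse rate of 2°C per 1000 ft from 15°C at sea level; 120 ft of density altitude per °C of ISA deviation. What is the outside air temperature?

Density altitude − pressure altitude = 10760 − 11000 = -240 ft.
At 120 ft/°C that is an ISA deviation of -240/120 = -2°C.
ISA temperature at 11000 ft = 15 − 2 × (11000/1000) = -7°C.
OAT = ISA + deviation = -7 + (-2) = -9°C.

-9°C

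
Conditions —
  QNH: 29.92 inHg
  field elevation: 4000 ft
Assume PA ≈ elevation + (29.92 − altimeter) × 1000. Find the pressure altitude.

4000 ft

Pressure correction = (29.92 − 29.92) × 1000 = 0 ft.
Pressure altitude = 4000 + (0) = 4000 ft.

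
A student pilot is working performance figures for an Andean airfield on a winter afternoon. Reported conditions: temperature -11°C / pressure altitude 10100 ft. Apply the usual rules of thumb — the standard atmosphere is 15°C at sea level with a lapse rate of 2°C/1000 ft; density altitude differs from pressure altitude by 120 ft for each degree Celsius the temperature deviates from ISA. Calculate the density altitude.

9404 ft

ISA temperature at 10100 ft = 15 − 2 × (10100/1000) = -5.2°C.
ISA deviation = -11 − (-5.2) = -5.8°C.
Density altitude = 10100 + 120 × (-5.8) = 10100 + (-696) = 9404 ft.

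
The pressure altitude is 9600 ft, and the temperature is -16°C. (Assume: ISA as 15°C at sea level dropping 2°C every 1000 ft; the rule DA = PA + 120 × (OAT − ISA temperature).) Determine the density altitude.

8184 ft

ISA temperature at 9600 ft = 15 − 2 × (9600/1000) = -4.2°C.
ISA deviation = -16 − (-4.2) = -11.8°C.
Density altitude = 9600 + 120 × (-11.8) = 9600 + (-1416) = 8184 ft.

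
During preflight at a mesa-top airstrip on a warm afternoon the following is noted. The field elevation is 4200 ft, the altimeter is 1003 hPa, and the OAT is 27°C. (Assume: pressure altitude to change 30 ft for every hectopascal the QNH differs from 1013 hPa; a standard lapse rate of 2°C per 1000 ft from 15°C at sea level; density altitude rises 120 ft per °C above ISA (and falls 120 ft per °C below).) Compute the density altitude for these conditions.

7020 ft

Pressure altitude = 4200 + (1013 − 1003) × 30 = 4200 + (+300) = 4500 ft.
ISA temperature at 4500 ft = 15 − 2 × (4500/1000) = 6°C.
ISA deviation = 27 − 6 = +21°C.
Density altitude = 4500 + 120 × (21) = 7020 ft.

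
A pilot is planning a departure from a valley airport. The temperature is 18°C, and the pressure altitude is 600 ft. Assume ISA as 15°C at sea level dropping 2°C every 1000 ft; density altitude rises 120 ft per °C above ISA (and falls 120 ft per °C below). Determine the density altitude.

1104 ft

ISA temperature at 600 ft = 15 − 2 × (600/1000) = 13.8°C.
ISA deviation = 18 − 13.8 = +4.2°C.
Density altitude = 600 + 120 × (4.2) = 600 + (+504) = 1104 ft.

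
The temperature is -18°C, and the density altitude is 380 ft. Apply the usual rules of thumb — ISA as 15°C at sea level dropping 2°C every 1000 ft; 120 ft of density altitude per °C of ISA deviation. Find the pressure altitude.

DA = PA + 120 × (OAT − (15 − 2·PA/1000)) = PA + 120·OAT − 1800 + 0.24·PA = 1.24·PA + 120·OAT − 1800.
So 1.24·PA = 380 − 120 × (-18) + 1800 = 4340.
PA = 4340 / 1.24 = 3500 ft.

3500 ft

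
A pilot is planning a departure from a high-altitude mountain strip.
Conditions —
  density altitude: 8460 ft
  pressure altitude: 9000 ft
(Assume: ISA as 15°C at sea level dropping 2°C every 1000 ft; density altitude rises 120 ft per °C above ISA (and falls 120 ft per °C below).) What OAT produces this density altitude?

Density altitude − pressure altitude = 8460 − 9000 = -540 ft.
At 120 ft/°C that is an ISA deviation of -540/120 = -4.5°C.
ISA temperature at 9000 ft = 15 − 2 × (9000/1000) = -3°C.
OAT = ISA + deviation = -3 + (-4.5) = -7.5°C.

-7.5°C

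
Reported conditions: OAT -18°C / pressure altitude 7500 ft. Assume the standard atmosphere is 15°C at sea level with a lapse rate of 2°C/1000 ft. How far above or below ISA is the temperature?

ISA temperature at 7500 ft = 15 − 2 × (7500/1000) = 0°C.
Deviation = OAT − ISA = -18 − 0 = -18°C.

ISA-18°C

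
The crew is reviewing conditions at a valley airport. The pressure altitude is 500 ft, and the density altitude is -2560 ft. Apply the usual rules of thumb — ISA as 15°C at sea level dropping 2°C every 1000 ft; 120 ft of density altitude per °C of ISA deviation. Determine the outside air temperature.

-11.5°C

Density altitude − pressure altitude = -2560 − 500 = -3060 ft.
At 120 ft/°C that is an ISA deviation of -3060/120 = -25.5°C.
ISA temperature at 500 ft = 15 − 2 × (500/1000) = 14°C.
OAT = ISA + deviation = 14 + (-25.5) = -11.5°C.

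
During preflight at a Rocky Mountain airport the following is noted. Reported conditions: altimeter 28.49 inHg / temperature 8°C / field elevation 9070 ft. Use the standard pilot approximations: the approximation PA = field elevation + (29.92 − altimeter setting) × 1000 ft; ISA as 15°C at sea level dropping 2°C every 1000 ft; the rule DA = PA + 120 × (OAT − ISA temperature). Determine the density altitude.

Pressure altitude = 9070 + (29.92 − 28.49) × 1000 = 9070 + (+1430) = 10500 ft.
ISA temperature at 10500 ft = 15 − 2 × (10500/1000) = -6°C.
ISA deviation = 8 − (-6) = +14°C.
Density altitude = 10500 + 120 × (14) = 12180 ft.

12180 ft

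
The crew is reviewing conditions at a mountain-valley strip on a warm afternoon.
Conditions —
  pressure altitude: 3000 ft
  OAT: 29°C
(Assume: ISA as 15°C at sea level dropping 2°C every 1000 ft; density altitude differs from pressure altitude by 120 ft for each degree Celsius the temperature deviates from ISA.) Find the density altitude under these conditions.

ISA temperature at 3000 ft = 15 − 2 × (3000/1000) = 9°C.
ISA deviation = 29 − 9 = +20°C.
Density altitude = 3000 + 120 × (20) = 3000 + (+2400) = 5400 ft.

5400 ft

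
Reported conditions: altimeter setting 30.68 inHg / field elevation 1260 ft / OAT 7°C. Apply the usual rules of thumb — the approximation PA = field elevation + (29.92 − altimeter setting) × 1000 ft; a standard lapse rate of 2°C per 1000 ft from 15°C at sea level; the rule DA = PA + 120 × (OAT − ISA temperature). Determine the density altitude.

Pressure altitude = 1260 + (29.92 − 30.68) × 1000 = 1260 + (-760) = 500 ft.
ISA temperature at 500 ft = 15 − 2 × (500/1000) = 14°C.
ISA deviation = 7 − 14 = -7°C.
Density altitude = 500 + 120 × (-7) = -340 ft.

-340 ft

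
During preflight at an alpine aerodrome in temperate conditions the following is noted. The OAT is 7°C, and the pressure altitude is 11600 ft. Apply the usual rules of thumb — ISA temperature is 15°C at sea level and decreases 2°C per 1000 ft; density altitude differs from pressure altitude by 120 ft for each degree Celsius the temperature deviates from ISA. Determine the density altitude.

ISA temperature at 11600 ft = 15 − 2 × (11600/1000) = -8.2°C.
ISA deviation = 7 − (-8.2) = +15.2°C.
Density altitude = 11600 + 120 × (15.2) = 11600 + (+1824) = 13424 ft.

13424 ft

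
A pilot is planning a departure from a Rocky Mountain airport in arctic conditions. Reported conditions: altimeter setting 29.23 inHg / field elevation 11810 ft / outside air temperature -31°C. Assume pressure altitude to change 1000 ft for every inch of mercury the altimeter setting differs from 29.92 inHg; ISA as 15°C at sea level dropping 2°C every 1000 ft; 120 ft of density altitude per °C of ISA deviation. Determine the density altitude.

9980 ft

Pressure altitude = 11810 + (29.92 − 29.23) × 1000 = 11810 + (+690) = 12500 ft.
ISA temperature at 12500 ft = 15 − 2 × (12500/1000) = -10°C.
ISA deviation = -31 − (-10) = -21°C.
Density altitude = 12500 + 120 × (-21) = 9980 ft.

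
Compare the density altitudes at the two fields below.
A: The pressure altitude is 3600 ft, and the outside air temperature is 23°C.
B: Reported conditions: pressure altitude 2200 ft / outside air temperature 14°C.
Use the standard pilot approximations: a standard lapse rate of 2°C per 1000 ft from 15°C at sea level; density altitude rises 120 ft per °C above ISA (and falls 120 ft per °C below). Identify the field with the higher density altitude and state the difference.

A: ISA temp = 7.8°C, deviation +15.2°C, DA = 3600 + 120 × 15.2 = 5424 ft.
B: ISA temp = 10.6°C, deviation +3.4°C, DA = 2200 + 120 × 3.4 = 2608 ft.
A is higher by 5424 − 2608 = 2816 ft.

A by 2816 ft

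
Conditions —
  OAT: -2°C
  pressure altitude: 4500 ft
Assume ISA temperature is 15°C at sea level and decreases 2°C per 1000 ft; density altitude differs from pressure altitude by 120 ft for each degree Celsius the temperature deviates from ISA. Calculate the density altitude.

3540 ft

ISA temperature at 4500 ft = 15 − 2 × (4500/1000) = 6°C.
ISA deviation = -2 − 6 = -8°C.
Density altitude = 4500 + 120 × (-8) = 4500 + (-960) = 3540 ft.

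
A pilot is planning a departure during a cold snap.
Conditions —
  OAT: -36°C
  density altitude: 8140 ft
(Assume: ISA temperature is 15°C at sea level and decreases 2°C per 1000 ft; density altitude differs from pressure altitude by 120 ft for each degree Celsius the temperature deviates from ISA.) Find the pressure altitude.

DA = PA + 120 × (OAT − (15 − 2·PA/1000)) = PA + 120·OAT − 1800 + 0.24·PA = 1.24·PA + 120·OAT − 1800.
So 1.24·PA = 8140 − 120 × (-36) + 1800 = 14260.
PA = 14260 / 1.24 = 11500 ft.

11500 ft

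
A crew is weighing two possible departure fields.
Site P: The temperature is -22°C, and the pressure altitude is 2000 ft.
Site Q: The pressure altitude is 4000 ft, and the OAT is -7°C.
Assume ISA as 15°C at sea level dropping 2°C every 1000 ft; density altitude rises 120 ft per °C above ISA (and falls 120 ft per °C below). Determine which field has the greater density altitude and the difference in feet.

Site P: ISA temp = 11°C, deviation -33°C, DA = 2000 + 120 × (-33) = -1960 ft.
Site Q: ISA temp = 7°C, deviation -14°C, DA = 4000 + 120 × (-14) = 2320 ft.
Site Q is higher by 2320 − (-1960) = 4280 ft.

Site Q by 4280 ft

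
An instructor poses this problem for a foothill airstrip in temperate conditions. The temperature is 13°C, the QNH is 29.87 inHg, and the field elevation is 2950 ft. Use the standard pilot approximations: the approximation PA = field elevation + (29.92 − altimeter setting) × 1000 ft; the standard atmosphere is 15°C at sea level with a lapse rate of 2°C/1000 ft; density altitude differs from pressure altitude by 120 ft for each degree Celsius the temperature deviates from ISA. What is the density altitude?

3480 ft

Pressure altitude = 2950 + (29.92 − 29.87) × 1000 = 2950 + (+50) = 3000 ft.
ISA temperature at 3000 ft = 15 − 2 × (3000/1000) = 9°C.
ISA deviation = 13 − 9 = +4°C.
Density altitude = 3000 + 120 × (4) = 3480 ft.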